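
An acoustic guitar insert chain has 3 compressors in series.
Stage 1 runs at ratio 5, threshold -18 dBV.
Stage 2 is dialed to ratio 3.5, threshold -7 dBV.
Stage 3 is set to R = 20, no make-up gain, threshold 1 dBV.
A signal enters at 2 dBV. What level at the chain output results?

Stage 1: overshoot 20 dB → 20/5 = 4 dB → -14 dBV.
Stage 2: -14 dBV is at or below the -7 dBV threshold — no compression; output -14 dBV.
Stage 3: -14 dBV ≤ 1 dBV, so stage 3 doesn't engage; output -14 dBV.

-14 dBV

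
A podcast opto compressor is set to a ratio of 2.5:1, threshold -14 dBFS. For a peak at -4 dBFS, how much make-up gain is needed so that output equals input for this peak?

6 dB

Overshoot 10 dB → 10/2.5 = 4 dB after compression, so the compressed level is -14 + 4 = -10 dBFS.
Make-up = target − compressed = -4 − (-10) = 6 dB.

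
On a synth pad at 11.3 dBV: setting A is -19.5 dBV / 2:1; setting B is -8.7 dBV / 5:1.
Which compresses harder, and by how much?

B, by 0.6 dB

A: 30.8 dB over, compressed to 15.4 dB over, so 15.4 dB of GR.
B: 20 dB over, compressed to 4 dB over, so 16 dB of GR.
Difference: 0.6 dB in favour of B.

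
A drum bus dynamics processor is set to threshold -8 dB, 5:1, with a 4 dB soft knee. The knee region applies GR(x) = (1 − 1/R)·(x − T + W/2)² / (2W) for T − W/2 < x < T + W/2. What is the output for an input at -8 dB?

-8.4 dB

x − T + W/2 = -8 − (-8) + 2 = 2.
GR = (1 − 1/5) × 2² / 8 = 0.8 × 4 / 8 = 0.4 dB.
Output = -8 − 0.4 = -8.4 dB.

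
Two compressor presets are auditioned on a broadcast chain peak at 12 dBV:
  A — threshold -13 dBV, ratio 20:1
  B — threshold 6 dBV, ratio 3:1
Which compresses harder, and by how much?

A, by 19.75 dB

A: 25 dB over, compressed to 1.25 dB over, so 23.75 dB of GR.
B: 6 dB over, compressed to 2 dB over, so 4 dB of GR.
A reduces 19.75 dB more.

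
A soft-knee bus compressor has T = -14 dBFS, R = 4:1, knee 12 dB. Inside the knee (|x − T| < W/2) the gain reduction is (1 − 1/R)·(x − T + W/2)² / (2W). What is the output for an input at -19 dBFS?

-19.03125 dBFS

x − T + W/2 = -19 − (-14) + 6 = 1.
GR = (1 − 1/4) × 1² / 24 = 0.75 × 1 / 24 = 0.03125 dB.
Output = -19 − 0.03125 = -19.03125 dBFS.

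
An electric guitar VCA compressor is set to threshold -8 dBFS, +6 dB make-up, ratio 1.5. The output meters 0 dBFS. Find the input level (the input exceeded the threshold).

Remove make-up: 0 − 6 = -6 dBFS.
The compressed level sits -6 − (-8) = 2 dB over threshold.
Input overshoot = R × output overshoot = 3 dB → input = -8 + 3 = -5 dBFS.

-5 dBFS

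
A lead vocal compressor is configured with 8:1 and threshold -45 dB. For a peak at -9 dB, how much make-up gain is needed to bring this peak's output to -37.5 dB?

Overshoot 36 dB → 36/8 = 4.5 dB after compression, so the compressed level is -45 + 4.5 = -40.5 dB.
Make-up = target − compressed = -37.5 − (-40.5) = 3 dB.

3 dB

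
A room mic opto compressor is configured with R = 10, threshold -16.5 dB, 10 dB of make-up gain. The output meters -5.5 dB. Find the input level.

-6.5 dB

Stripping the +10 dB make-up gives -15.5 dB at the gain stage.
The compressed level sits -15.5 − (-16.5) = 1 dB over threshold.
Input overshoot = R × output overshoot = 10 dB → input = -16.5 + 10 = -6.5 dB.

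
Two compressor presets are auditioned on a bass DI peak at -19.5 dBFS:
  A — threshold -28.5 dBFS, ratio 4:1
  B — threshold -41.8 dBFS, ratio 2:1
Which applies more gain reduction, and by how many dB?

B, by 4.4 dB

A: overshoot 9 dB → output overshoot 2.25 dB → GR 6.75 dB.
B: overshoot 22.3 dB → output overshoot 11.15 dB → GR 11.15 dB.
B reduces 4.4 dB more.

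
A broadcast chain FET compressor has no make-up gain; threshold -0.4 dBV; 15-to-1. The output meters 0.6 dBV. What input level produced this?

14.6 dBV

Post-compression overshoot = 0.6 − (-0.4) = 1 dB.
Before 15:1 compression the overshoot was 1 × 15 = 15 dB, so input = -0.4 + 15 = 14.6 dBV.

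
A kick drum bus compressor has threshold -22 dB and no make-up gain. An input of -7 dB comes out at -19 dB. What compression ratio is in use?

Input overshoot = -7 − (-22) = 15 dB; output overshoot = -19 − (-22) = 3 dB.
Ratio = 15 / 3 = 5.

5:1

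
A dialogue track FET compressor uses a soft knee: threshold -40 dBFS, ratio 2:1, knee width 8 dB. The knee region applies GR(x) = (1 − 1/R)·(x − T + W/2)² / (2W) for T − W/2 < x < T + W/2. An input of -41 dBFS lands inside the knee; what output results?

x − T + W/2 = -41 − (-40) + 4 = 3.
GR = (1 − 1/2) × 3² / 16 = 0.5 × 9 / 16 = 0.28125 dB.
Output = -41 − 0.28125 = -41.28125 dBFS.

-41.28125 dBFS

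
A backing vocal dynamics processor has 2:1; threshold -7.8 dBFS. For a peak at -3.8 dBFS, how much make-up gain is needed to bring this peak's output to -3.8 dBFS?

Without make-up, output = threshold + overshoot/2 = -7.8 + 2 = -5.8 dBFS.
Gap to target: 2 dB.

2 dB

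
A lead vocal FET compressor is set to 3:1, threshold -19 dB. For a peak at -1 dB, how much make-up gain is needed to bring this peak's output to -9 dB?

4 dB

Overshoot 18 dB → 18/3 = 6 dB after compression, so the compressed level is -19 + 6 = -13 dB.
Make-up = target − compressed = -9 − (-13) = 4 dB.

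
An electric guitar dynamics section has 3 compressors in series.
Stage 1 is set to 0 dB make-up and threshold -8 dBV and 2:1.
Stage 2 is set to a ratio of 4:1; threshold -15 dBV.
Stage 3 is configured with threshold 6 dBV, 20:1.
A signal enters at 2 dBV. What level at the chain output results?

-12 dBV

Stage 1: 10 dB above -8 dBV, reduced 2:1 to 5 dB above → -3 dBV.
Stage 2: 12 dB above -15 dBV, reduced 4:1 to 3 dB above → -12 dBV.
Stage 3: -12 dBV is at or below the 6 dBV threshold — no compression; output -12 dBV.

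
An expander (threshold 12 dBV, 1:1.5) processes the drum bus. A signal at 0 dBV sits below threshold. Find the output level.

-6 dBV

Below threshold, a 1:1.5 expander applies gain = (1.5−1)×(T − x) of attenuation.
(1.5−1) × 12 = 6 dB, so output = 0 − 6 = -6 dBV.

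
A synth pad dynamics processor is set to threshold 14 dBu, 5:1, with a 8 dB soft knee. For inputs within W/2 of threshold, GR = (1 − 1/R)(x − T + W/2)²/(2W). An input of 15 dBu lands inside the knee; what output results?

x − T + W/2 = 15 − 14 + 4 = 5.
GR = (1 − 1/5) × 5² / 16 = 0.8 × 25 / 16 = 1.25 dB.
Output = 15 − 1.25 = 13.75 dBu.

13.75 dBu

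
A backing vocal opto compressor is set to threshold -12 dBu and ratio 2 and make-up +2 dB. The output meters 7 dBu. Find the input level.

Remove make-up: 7 − 2 = 5 dBu.
Post-compression overshoot = 5 − (-12) = 17 dB.
Input overshoot = R × output overshoot = 34 dB → input = -12 + 34 = 22 dBu.

22 dBu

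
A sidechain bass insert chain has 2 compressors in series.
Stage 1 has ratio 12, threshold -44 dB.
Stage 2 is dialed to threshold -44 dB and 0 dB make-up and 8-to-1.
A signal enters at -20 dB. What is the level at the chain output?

Stage 1: overshoot 24 dB → 24/12 = 2 dB → -42 dB.
Stage 2: -42 dB is 2 dB over -44 dB; at 8:1 that becomes 0.25 dB over, giving -43.75 dB.

-43.75 dB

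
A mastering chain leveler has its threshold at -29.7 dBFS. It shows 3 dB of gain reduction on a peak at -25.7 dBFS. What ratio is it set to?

4:1

Input overshoot = -25.7 − (-29.7) = 4 dB.
Output overshoot = 4 − 3 = 1 dB.
Ratio = input overshoot / output overshoot = 4 / 1 = 4.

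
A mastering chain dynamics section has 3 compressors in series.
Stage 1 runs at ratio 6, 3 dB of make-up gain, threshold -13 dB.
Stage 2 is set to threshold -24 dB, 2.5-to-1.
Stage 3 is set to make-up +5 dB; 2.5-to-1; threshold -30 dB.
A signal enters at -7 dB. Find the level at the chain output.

Stage 1: -7 dB is 6 dB over -13 dB; at 6:1 that becomes 1 dB over, giving -12 dB; +3 dB make-up → -9 dB.
Stage 2: -9 dB is 15 dB over -24 dB; at 2.5:1 that becomes 6 dB over, giving -18 dB.
Stage 3: overshoot 12 dB → 12/2.5 = 4.8 dB → -25.2 dB; +5 dB make-up → -20.2 dB.

-20.2 dB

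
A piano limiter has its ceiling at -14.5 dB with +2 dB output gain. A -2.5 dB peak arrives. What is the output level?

At ∞:1, everything above -14.5 dB is held at the ceiling.
Output gain then adds 2 dB: -14.5 + 2 = -12.5 dB.

-12.5 dB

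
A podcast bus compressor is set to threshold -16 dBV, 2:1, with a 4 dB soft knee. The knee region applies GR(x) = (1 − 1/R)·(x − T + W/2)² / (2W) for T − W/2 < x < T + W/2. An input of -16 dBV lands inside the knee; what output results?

x − T + W/2 = -16 − (-16) + 2 = 2.
GR = (1 − 1/2) × 2² / 8 = 0.5 × 4 / 8 = 0.25 dB.
Output = -16 − 0.25 = -16.25 dBV.

-16.25 dBV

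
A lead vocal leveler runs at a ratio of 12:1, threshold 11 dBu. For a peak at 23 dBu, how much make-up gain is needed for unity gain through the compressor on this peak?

11 dB

The peak compresses to 11 + 12/12 = 12 dBu.
To reach 23 dBu requires 23 − 12 = 11 dB of make-up.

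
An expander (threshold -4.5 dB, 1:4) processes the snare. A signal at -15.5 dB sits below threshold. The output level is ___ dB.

Below threshold, a 1:4 expander applies gain = (4−1)×(T − x) of attenuation.
(4−1) × 11 = 33 dB, so output = -15.5 − 33 = -48.5 dB.

-48.5 dB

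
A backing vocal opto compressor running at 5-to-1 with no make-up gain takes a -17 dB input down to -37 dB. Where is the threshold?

Input is 25 dB above T (since output overshoot × R = input overshoot: (-37 − T)·5 = -17 − T gives T = -42 dB).
Check: -42 + (-17 − (-42))/5 = -42 + 5 = -37 dB. ✓

-42 dB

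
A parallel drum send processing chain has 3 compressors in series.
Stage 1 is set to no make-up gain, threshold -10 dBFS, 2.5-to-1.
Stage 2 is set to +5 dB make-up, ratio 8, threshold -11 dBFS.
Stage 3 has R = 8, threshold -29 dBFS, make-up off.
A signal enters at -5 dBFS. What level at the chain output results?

-26.078125 dBFS

Stage 1: overshoot 5 dB → 5/2.5 = 2 dB → -8 dBFS.
Stage 2: overshoot 3 dB → 3/8 = 0.375 dB → -10.625 dBFS; +5 dB make-up → -5.625 dBFS.
Stage 3: overshoot 23.375 dB → 23.375/8 = 2.921875 dB → -26.078125 dBFS.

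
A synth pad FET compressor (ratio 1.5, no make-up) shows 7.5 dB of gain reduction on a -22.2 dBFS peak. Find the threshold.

-44.7 dBFS

Gain reduction = -22.2 − (-29.7) = 7.5 dB; output overshoot = GR / (R − 1) = 7.5 / 0.5 = 15 dB.
Threshold = output − output overshoot = -29.7 − 15 = -44.7 dBFS.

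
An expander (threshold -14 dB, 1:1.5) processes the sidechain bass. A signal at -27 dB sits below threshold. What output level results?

-33.5 dB

Below threshold, a 1:1.5 expander applies gain = (1.5−1)×(T − x) of attenuation.
(1.5−1) × 13 = 6.5 dB, so output = -27 − 6.5 = -33.5 dB.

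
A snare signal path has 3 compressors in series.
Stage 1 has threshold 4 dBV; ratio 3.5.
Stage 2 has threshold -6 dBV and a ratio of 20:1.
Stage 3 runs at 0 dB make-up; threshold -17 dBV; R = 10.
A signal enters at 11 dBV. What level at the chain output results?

Stage 1: 7 dB above 4 dBV, reduced 3.5:1 to 2 dB above → 6 dBV.
Stage 2: 6 dBV is 12 dB over -6 dBV; at 20:1 that becomes 0.6 dB over, giving -5.4 dBV.
Stage 3: overshoot 11.6 dB → 11.6/10 = 1.16 dB → -15.84 dBV.

-15.84 dBV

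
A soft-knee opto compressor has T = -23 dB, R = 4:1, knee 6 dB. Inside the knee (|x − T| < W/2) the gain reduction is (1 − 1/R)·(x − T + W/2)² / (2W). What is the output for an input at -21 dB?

x − T + W/2 = -21 − (-23) + 3 = 5.
GR = (1 − 1/4) × 5² / 12 = 0.75 × 25 / 12 = 1.5625 dB.
Output = -21 − 1.5625 = -22.5625 dB.

-22.5625 dB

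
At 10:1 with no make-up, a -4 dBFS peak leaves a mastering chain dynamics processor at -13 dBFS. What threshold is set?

Let T be the threshold. Output overshoot = (input overshoot)/R, so -13 − T = (-4 − T)/10.
10·(-13 − T) = -4 − T → 9·T = -130 − (-4) = -126.
T = -126/9 = -14 dBFS.

-14 dBFS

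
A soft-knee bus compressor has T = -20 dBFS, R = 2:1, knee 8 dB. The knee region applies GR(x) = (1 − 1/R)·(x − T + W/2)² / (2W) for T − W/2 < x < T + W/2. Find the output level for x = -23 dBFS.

x − T + W/2 = -23 − (-20) + 4 = 1.
GR = (1 − 1/2) × 1² / 16 = 0.5 × 1 / 16 = 0.03125 dB.
Output = -23 − 0.03125 = -23.03125 dBFS.

-23.03125 dBFS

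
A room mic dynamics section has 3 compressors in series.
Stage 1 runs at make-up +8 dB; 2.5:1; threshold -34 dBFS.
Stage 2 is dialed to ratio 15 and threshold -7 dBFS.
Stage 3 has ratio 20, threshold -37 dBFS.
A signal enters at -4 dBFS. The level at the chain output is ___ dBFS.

-35.85 dBFS

Stage 1: -4 dBFS is 30 dB over -34 dBFS; at 2.5:1 that becomes 12 dB over, giving -22 dBFS; +8 dB make-up → -14 dBFS.
Stage 2: -14 dBFS ≤ -7 dBFS, so stage 2 doesn't engage; output -14 dBFS.
Stage 3: overshoot 23 dB → 23/20 = 1.15 dB → -35.85 dBFS.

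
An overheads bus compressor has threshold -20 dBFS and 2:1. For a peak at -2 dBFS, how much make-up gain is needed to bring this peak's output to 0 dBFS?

Without make-up, output = threshold + overshoot/2 = -20 + 9 = -11 dBFS.
Gap to target: 11 dB.

11 dB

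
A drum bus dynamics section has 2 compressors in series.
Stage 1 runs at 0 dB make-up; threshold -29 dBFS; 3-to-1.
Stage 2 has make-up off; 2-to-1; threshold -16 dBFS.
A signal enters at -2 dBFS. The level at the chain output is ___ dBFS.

-20 dBFS

Stage 1: 27 dB above -29 dBFS, reduced 3:1 to 9 dB above → -20 dBFS.
Stage 2: -20 dBFS ≤ -16 dBFS, so stage 2 doesn't engage; output -20 dBFS.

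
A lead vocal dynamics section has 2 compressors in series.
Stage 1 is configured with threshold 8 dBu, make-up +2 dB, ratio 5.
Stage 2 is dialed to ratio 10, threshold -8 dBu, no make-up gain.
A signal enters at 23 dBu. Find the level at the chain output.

Stage 1: overshoot 15 dB → 15/5 = 3 dB → 11 dBu; +2 dB make-up → 13 dBu.
Stage 2: 13 dBu is 21 dB over -8 dBu; at 10:1 that becomes 2.1 dB over, giving -5.9 dBu.

-5.9 dBu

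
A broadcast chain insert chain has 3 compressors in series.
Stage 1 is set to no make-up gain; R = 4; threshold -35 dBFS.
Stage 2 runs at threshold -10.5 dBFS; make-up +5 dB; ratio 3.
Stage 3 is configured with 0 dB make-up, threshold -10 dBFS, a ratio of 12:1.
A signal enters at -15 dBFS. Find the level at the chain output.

-25 dBFS

Stage 1: overshoot 20 dB → 20/4 = 5 dB → -30 dBFS.
Stage 2: below threshold (-30 ≤ -10.5); passes unchanged; make-up brings it to -25 dBFS.
Stage 3: -25 dBFS is at or below the -10 dBFS threshold — no compression; output -25 dBFS.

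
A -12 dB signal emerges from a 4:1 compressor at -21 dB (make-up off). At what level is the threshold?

-24 dB

Gain reduction = -12 − (-21) = 9 dB; output overshoot = GR / (R − 1) = 9 / 3 = 3 dB.
Threshold = output − output overshoot = -21 − 3 = -24 dB.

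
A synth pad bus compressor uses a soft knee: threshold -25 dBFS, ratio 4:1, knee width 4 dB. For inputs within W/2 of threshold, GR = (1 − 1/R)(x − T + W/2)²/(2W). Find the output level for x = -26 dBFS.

-26.09375 dBFS

x − T + W/2 = -26 − (-25) + 2 = 1.
GR = (1 − 1/4) × 1² / 8 = 0.75 × 1 / 8 = 0.09375 dB.
Output = -26 − 0.09375 = -26.09375 dBFS.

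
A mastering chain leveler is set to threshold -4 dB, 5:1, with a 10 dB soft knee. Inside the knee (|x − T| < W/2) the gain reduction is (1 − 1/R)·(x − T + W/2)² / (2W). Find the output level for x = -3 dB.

-4.44 dB

x − T + W/2 = -3 − (-4) + 5 = 6.
GR = (1 − 1/5) × 6² / 20 = 0.8 × 36 / 20 = 1.44 dB.
Output = -3 − 1.44 = -4.44 dB.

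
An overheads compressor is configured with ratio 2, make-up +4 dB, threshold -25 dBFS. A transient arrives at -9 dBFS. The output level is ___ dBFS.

The input is 16 dB above the -25 dBFS threshold.
At 2:1 the overshoot is divided by 2, leaving 8 dB above threshold.
That puts the output at -17 dBFS; make-up adds 4 dB, giving -13 dBFS.

-13 dBFS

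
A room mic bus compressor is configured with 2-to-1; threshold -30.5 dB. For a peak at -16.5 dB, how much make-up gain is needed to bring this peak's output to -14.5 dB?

The peak compresses to -30.5 + 14/2 = -23.5 dB.
To reach -14.5 dB requires -14.5 − (-23.5) = 9 dB of make-up.

9 dB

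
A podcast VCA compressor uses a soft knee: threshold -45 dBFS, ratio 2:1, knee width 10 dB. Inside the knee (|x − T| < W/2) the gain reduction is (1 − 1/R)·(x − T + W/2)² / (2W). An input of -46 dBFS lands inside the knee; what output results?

x − T + W/2 = -46 − (-45) + 5 = 4.
GR = (1 − 1/2) × 4² / 20 = 0.5 × 16 / 20 = 0.4 dB.
Output = -46 − 0.4 = -46.4 dBFS.

-46.4 dBFS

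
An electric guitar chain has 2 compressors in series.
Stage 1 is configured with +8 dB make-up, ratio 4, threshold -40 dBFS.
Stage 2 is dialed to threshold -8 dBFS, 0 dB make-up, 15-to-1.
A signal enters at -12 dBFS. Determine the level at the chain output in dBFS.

Stage 1: -12 dBFS is 28 dB over -40 dBFS; at 4:1 that becomes 7 dB over, giving -33 dBFS; +8 dB make-up → -25 dBFS.
Stage 2: -25 dBFS ≤ -8 dBFS, so stage 2 doesn't engage; output -25 dBFS.

-25 dBFS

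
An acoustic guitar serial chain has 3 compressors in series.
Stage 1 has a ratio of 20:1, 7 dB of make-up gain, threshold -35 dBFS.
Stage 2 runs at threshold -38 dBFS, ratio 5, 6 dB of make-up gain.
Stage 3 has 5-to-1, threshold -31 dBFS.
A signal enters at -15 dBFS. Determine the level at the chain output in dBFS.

-30.76 dBFS

Stage 1: 20 dB above -35 dBFS, reduced 20:1 to 1 dB above → -34 dBFS; +7 dB make-up → -27 dBFS.
Stage 2: -27 dBFS is 11 dB over -38 dBFS; at 5:1 that becomes 2.2 dB over, giving -35.8 dBFS; +6 dB make-up → -29.8 dBFS.
Stage 3: overshoot 1.2 dB → 1.2/5 = 0.24 dB → -30.76 dBFS.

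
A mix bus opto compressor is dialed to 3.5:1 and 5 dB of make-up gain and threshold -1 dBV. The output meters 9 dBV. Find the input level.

16.5 dBV

Remove make-up: 9 − 5 = 4 dBV.
Post-compression overshoot = 4 − (-1) = 5 dB.
Before 3.5:1 compression the overshoot was 5 × 3.5 = 17.5 dB, so input = -1 + 17.5 = 16.5 dBV.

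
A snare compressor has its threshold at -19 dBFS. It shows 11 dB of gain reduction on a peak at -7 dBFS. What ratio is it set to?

12:1

Input overshoot = -7 − (-19) = 12 dB.
Output overshoot = 12 − 11 = 1 dB.
Ratio = input overshoot / output overshoot = 12 / 1 = 12.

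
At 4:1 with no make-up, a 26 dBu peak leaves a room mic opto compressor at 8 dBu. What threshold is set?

Gain reduction = 26 − 8 = 18 dB; output overshoot = GR / (R − 1) = 18 / 3 = 6 dB.
Threshold = output − output overshoot = 8 − 6 = 2 dBu.

2 dBu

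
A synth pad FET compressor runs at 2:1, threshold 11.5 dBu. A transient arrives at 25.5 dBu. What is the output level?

The input is 14 dB above the 11.5 dBu threshold.
2:1 compression reduces that to 14/2 = 7 dB over.
That puts the output at 18.5 dBu.

18.5 dBu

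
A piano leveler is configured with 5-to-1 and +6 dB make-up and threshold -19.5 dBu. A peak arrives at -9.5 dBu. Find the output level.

-11.5 dBu

Overshoot: -9.5 − (-19.5) = 10 dB.
At 5:1 the overshoot is divided by 5, leaving 2 dB above threshold.
Output = -19.5 + 2 = -17.5 dBu; make-up adds 6 dB, giving -11.5 dBu.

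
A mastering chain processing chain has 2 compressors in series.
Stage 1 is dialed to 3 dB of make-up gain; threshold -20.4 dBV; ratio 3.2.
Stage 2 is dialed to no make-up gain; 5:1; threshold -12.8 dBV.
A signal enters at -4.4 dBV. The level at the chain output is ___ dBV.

Stage 1: -4.4 dBV is 16 dB over -20.4 dBV; at 3.2:1 that becomes 5 dB over, giving -15.4 dBV; +3 dB make-up → -12.4 dBV.
Stage 2: -12.4 dBV is 0.4 dB over -12.8 dBV; at 5:1 that becomes 0.08 dB over, giving -12.72 dBV.

-12.72 dBV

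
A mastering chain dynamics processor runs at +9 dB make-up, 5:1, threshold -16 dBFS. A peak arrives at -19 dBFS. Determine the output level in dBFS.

-10 dBFS

-19 dBFS is 3 dB below the -16 dBFS threshold, so no gain reduction is applied.
Make-up gain adds 9 dB: -19 + 9 = -10 dBFS.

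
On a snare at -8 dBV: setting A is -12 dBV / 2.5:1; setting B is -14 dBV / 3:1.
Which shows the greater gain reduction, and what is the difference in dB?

B, by 1.6 dB

A: overshoot 4 dB → output overshoot 1.6 dB → GR 2.4 dB.
B: overshoot 6 dB → output overshoot 2 dB → GR 4 dB.
B applies 1.6 dB more gain reduction.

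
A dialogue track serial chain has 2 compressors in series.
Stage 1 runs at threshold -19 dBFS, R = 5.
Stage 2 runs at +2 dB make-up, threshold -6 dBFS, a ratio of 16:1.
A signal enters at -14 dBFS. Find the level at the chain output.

Stage 1: 5 dB above -19 dBFS, reduced 5:1 to 1 dB above → -18 dBFS.
Stage 2: -18 dBFS is at or below the -6 dBFS threshold — no compression; make-up brings it to -16 dBFS.

-16 dBFS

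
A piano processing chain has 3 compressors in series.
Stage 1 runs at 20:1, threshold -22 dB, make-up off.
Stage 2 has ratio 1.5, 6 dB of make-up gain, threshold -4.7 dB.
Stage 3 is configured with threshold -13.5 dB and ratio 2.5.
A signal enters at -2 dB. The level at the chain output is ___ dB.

-15 dB

Stage 1: 20 dB above -22 dB, reduced 20:1 to 1 dB above → -21 dB.
Stage 2: below threshold (-21 ≤ -4.7); passes unchanged; make-up brings it to -15 dB.
Stage 3: -15 dB is at or below the -13.5 dB threshold — no compression; output -15 dB.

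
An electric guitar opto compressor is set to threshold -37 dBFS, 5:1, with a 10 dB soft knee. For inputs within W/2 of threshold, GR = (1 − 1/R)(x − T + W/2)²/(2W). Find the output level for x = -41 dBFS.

x − T + W/2 = -41 − (-37) + 5 = 1.
GR = (1 − 1/5) × 1² / 20 = 0.8 × 1 / 20 = 0.04 dB.
Output = -41 − 0.04 = -41.04 dBFS.

-41.04 dBFS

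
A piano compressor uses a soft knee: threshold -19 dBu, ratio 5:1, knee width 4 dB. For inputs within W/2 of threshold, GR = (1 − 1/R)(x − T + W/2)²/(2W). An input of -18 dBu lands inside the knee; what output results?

-18.9 dBu

x − T + W/2 = -18 − (-19) + 2 = 3.
GR = (1 − 1/5) × 3² / 8 = 0.8 × 9 / 8 = 0.9 dB.
Output = -18 − 0.9 = -18.9 dBu.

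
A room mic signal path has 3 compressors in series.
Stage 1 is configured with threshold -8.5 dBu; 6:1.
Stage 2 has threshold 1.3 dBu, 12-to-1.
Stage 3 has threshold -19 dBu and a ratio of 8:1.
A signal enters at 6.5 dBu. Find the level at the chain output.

Stage 1: 15 dB above -8.5 dBu, reduced 6:1 to 2.5 dB above → -6 dBu.
Stage 2: -6 dBu is at or below the 1.3 dBu threshold — no compression; output -6 dBu.
Stage 3: overshoot 13 dB → 13/8 = 1.625 dB → -17.375 dBu.

-17.375 dBu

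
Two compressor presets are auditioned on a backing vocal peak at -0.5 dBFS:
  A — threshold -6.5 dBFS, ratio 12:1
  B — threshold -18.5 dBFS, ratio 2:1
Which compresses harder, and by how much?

A: overshoot 6 dB → output overshoot 0.5 dB → GR 5.5 dB.
B: overshoot 18 dB → output overshoot 9 dB → GR 9 dB.
B applies 3.5 dB more gain reduction.

B, by 3.5 dB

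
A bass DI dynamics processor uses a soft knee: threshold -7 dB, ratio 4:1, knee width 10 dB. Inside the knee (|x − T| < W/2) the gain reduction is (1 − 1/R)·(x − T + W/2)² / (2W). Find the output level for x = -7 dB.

x − T + W/2 = -7 − (-7) + 5 = 5.
GR = (1 − 1/4) × 5² / 20 = 0.75 × 25 / 20 = 0.9375 dB.
Output = -7 − 0.9375 = -7.9375 dB.

-7.9375 dB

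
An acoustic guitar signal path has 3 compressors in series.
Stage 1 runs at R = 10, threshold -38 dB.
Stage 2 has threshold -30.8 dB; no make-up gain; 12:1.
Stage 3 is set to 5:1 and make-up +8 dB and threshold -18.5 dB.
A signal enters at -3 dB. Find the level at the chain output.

Stage 1: overshoot 35 dB → 35/10 = 3.5 dB → -34.5 dB.
Stage 2: below threshold (-34.5 ≤ -30.8); passes unchanged; output -34.5 dB.
Stage 3: -34.5 dB ≤ -18.5 dB, so stage 3 doesn't engage; make-up brings it to -26.5 dB.

-26.5 dB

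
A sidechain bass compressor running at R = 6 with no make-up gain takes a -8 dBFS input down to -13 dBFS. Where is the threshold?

Input is 6 dB above T (since output overshoot × R = input overshoot: (-13 − T)·6 = -8 − T gives T = -14 dBFS).
Check: -14 + (-8 − (-14))/6 = -14 + 1 = -13 dBFS. ✓

-14 dBFS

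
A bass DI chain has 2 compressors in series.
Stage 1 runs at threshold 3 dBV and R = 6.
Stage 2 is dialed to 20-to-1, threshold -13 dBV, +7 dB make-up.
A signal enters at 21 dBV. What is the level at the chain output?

Stage 1: 21 dBV is 18 dB over 3 dBV; at 6:1 that becomes 3 dB over, giving 6 dBV.
Stage 2: overshoot 19 dB → 19/20 = 0.95 dB → -12.05 dBV; +7 dB make-up → -5.05 dBV.

-5.05 dBV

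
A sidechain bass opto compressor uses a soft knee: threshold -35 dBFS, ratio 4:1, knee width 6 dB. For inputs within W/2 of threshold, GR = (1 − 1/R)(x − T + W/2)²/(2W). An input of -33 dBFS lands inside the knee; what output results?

-34.5625 dBFS

x − T + W/2 = -33 − (-35) + 3 = 5.
GR = (1 − 1/4) × 5² / 12 = 0.75 × 25 / 12 = 1.5625 dB.
Output = -33 − 1.5625 = -34.5625 dBFS.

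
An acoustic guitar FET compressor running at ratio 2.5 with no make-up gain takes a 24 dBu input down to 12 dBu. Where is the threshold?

Input is 20 dB above T (since output overshoot × R = input overshoot: (12 − T)·2.5 = 24 − T gives T = 4 dBu).
Check: 4 + (24 − 4)/2.5 = 4 + 8 = 12 dBu. ✓

4 dBu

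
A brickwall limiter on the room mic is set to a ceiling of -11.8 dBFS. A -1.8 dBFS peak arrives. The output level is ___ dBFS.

The limiter clamps the peak to its -11.8 dBFS ceiling.

-11.8 dBFS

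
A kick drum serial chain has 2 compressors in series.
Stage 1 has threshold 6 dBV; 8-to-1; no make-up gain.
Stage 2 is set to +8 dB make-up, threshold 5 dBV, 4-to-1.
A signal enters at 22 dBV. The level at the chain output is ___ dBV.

Stage 1: overshoot 16 dB → 16/8 = 2 dB → 8 dBV.
Stage 2: 8 dBV is 3 dB over 5 dBV; at 4:1 that becomes 0.75 dB over, giving 5.75 dBV; +8 dB make-up → 13.75 dBV.

13.75 dBV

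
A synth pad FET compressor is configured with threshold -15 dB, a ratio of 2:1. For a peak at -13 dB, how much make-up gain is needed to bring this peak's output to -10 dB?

4 dB

Overshoot 2 dB → 2/2 = 1 dB after compression, so the compressed level is -15 + 1 = -14 dB.
Make-up = target − compressed = -10 − (-14) = 4 dB.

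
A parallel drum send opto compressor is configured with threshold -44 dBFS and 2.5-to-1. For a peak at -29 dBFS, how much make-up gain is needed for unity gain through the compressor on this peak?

The peak compresses to -44 + 15/2.5 = -38 dBFS.
To reach -29 dBFS requires -29 − (-38) = 9 dB of make-up.

9 dB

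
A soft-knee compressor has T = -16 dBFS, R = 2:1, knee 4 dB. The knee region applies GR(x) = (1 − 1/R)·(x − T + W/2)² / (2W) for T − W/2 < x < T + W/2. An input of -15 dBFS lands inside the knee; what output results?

x − T + W/2 = -15 − (-16) + 2 = 3.
GR = (1 − 1/2) × 3² / 8 = 0.5 × 9 / 8 = 0.5625 dB.
Output = -15 − 0.5625 = -15.5625 dBFS.

-15.5625 dBFS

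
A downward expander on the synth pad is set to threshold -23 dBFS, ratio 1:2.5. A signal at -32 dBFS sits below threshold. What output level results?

-45.5 dBFS

The input is 9 dB below the -23 dBFS threshold.
A 1:2.5 expander multiplies undershoot by 2.5: 9 × 2.5 = 22.5 dB below threshold.
Output = -23 − 22.5 = -45.5 dBFS.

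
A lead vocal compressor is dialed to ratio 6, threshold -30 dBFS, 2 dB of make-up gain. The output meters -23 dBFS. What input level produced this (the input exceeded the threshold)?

Before make-up, the level was -23 − 2 = -25 dBFS.
The compressed level sits -25 − (-30) = 5 dB over threshold.
Input overshoot = R × output overshoot = 30 dB → input = -30 + 30 = 0 dBFS.

0 dBFS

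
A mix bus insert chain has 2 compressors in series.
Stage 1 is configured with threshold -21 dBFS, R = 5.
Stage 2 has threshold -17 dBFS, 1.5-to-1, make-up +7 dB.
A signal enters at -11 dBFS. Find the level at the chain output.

Stage 1: overshoot 10 dB → 10/5 = 2 dB → -19 dBFS.
Stage 2: below threshold (-19 ≤ -17); passes unchanged; make-up brings it to -12 dBFS.

-12 dBFS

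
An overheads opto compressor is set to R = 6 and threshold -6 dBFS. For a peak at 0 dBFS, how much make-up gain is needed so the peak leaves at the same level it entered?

5 dB

Without make-up, output = threshold + overshoot/6 = -6 + 1 = -5 dBFS.
Gap to target: 5 dB.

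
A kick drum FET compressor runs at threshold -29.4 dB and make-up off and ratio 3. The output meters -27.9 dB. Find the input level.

The compressed level sits -27.9 − (-29.4) = 1.5 dB over threshold.
Before 3:1 compression the overshoot was 1.5 × 3 = 4.5 dB, so input = -29.4 + 4.5 = -24.9 dB.

-24.9 dB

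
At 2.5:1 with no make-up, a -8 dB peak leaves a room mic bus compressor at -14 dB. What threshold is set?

Input is 10 dB above T (since output overshoot × R = input overshoot: (-14 − T)·2.5 = -8 − T gives T = -18 dB).
Check: -18 + (-8 − (-18))/2.5 = -18 + 4 = -14 dB. ✓

-18 dB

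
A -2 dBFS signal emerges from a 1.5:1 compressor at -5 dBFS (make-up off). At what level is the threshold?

-11 dBFS

Gain reduction = -2 − (-5) = 3 dB; output overshoot = GR / (R − 1) = 3 / 0.5 = 6 dB.
Threshold = output − output overshoot = -5 − 6 = -11 dBFS.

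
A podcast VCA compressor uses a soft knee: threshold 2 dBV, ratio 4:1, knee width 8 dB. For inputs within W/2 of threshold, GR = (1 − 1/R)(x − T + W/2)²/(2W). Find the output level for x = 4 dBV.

2.3125 dBV

x − T + W/2 = 4 − 2 + 4 = 6.
GR = (1 − 1/4) × 6² / 16 = 0.75 × 36 / 16 = 1.6875 dB.
Output = 4 − 1.6875 = 2.3125 dBV.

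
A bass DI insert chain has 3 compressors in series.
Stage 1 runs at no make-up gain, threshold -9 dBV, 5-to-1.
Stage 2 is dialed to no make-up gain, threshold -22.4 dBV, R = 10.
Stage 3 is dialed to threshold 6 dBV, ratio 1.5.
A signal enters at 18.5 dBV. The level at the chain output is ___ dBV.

Stage 1: 18.5 dBV is 27.5 dB over -9 dBV; at 5:1 that becomes 5.5 dB over, giving -3.5 dBV.
Stage 2: 18.9 dB above -22.4 dBV, reduced 10:1 to 1.89 dB above → -20.51 dBV.
Stage 3: below threshold (-20.51 ≤ 6); passes unchanged; output -20.51 dBV.

-20.51 dBV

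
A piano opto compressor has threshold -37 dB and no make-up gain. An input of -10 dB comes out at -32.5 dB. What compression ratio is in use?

6:1

Input overshoot = -10 − (-37) = 27 dB; output overshoot = -32.5 − (-37) = 4.5 dB.
Ratio = 27 / 4.5 = 6.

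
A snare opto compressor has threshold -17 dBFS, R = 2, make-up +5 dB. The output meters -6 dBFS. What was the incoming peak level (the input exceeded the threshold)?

Before make-up, the level was -6 − 5 = -11 dBFS.
That's 6 dB above the -17 dBFS threshold.
Undo the ratio: input overshoot = 6 × 2 = 12 dB, giving input = -5 dBFS.

-5 dBFS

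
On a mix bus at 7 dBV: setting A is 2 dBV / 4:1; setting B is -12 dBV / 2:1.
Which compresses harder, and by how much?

A: overshoot 5 dB → output overshoot 1.25 dB → GR 3.75 dB.
B: overshoot 19 dB → output overshoot 9.5 dB → GR 9.5 dB.
Difference: 5.75 dB in favour of B.

B, by 5.75 dB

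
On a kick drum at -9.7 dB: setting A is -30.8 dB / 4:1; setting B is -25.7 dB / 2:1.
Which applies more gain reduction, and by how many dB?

A: 21.1 dB over, compressed to 5.275 dB over, so 15.825 dB of GR.
B: 16 dB over, compressed to 8 dB over, so 8 dB of GR.
Difference: 7.825 dB in favour of A.

A, by 7.825 dB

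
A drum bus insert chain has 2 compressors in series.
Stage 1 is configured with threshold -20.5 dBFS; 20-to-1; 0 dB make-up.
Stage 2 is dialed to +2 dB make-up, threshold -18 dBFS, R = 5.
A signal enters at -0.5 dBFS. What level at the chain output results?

-17.5 dBFS

Stage 1: -0.5 dBFS is 20 dB over -20.5 dBFS; at 20:1 that becomes 1 dB over, giving -19.5 dBFS.
Stage 2: below threshold (-19.5 ≤ -18); passes unchanged; make-up brings it to -17.5 dBFS.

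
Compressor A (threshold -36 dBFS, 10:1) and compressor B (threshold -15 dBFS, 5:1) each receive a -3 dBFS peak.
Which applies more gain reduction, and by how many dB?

A: 33 dB over, compressed to 3.3 dB over, so 29.7 dB of GR.
B: 12 dB over, compressed to 2.4 dB over, so 9.6 dB of GR.
A applies 20.1 dB more gain reduction.

A, by 20.1 dB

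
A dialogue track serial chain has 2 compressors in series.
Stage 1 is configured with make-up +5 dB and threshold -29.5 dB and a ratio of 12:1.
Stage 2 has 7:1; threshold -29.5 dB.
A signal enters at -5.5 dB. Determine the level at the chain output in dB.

Stage 1: overshoot 24 dB → 24/12 = 2 dB → -27.5 dB; +5 dB make-up → -22.5 dB.
Stage 2: overshoot 7 dB → 7/7 = 1 dB → -28.5 dB.

-28.5 dB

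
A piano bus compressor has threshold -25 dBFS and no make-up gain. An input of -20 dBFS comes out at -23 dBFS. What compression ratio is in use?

Input overshoot = -20 − (-25) = 5 dB; output overshoot = -23 − (-25) = 2 dB.
Ratio = 5 / 2 = 2.5.

2.5:1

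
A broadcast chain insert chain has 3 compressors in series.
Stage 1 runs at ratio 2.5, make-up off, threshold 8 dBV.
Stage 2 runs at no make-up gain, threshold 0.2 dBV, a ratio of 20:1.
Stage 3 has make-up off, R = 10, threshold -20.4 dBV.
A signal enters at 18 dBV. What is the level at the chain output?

Stage 1: 18 dBV is 10 dB over 8 dBV; at 2.5:1 that becomes 4 dB over, giving 12 dBV.
Stage 2: overshoot 11.8 dB → 11.8/20 = 0.59 dB → 0.79 dBV.
Stage 3: overshoot 21.19 dB → 21.19/10 = 2.119 dB → -18.281 dBV.

-18.281 dBV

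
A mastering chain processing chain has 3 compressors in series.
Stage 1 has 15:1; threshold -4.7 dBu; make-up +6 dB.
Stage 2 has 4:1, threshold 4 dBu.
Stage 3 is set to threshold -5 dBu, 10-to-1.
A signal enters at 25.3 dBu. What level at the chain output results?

Stage 1: overshoot 30 dB → 30/15 = 2 dB → -2.7 dBu; +6 dB make-up → 3.3 dBu.
Stage 2: below threshold (3.3 ≤ 4); passes unchanged; output 3.3 dBu.
Stage 3: overshoot 8.3 dB → 8.3/10 = 0.83 dB → -4.17 dBu.

-4.17 dBu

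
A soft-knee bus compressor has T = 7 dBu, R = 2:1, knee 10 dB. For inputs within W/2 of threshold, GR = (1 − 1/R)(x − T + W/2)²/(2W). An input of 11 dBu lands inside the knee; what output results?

8.975 dBu

x − T + W/2 = 11 − 7 + 5 = 9.
GR = (1 − 1/2) × 9² / 20 = 0.5 × 81 / 20 = 2.025 dB.
Output = 11 − 2.025 = 8.975 dBu.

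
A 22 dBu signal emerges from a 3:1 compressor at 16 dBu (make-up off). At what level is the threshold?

13 dBu

Let T be the threshold. Output overshoot = (input overshoot)/R, so 16 − T = (22 − T)/3.
3·(16 − T) = 22 − T → 2·T = 48 − 22 = 26.
T = 26/2 = 13 dBu.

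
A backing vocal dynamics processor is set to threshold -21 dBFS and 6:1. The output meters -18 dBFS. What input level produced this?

-3 dBFS

That's 3 dB above the -21 dBFS threshold.
Before 6:1 compression the overshoot was 3 × 6 = 18 dB, so input = -21 + 18 = -3 dBFS.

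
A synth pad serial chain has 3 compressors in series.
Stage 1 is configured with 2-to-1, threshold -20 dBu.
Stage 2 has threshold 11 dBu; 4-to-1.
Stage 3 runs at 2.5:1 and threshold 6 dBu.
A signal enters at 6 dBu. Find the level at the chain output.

Stage 1: overshoot 26 dB → 26/2 = 13 dB → -7 dBu.
Stage 2: -7 dBu is at or below the 11 dBu threshold — no compression; output -7 dBu.
Stage 3: -7 dBu is at or below the 6 dBu threshold — no compression; output -7 dBu.

-7 dBu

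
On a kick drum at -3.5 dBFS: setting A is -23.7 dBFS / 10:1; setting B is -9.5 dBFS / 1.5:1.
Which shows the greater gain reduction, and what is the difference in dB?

A: 20.2 dB over, compressed to 2.02 dB over, so 18.18 dB of GR.
B: 6 dB over, compressed to 4 dB over, so 2 dB of GR.
A applies 16.18 dB more gain reduction.

A, by 16.18 dB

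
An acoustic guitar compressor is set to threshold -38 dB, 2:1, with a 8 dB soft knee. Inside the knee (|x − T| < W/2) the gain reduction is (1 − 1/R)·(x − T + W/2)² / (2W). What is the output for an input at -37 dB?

-37.78125 dB

x − T + W/2 = -37 − (-38) + 4 = 5.
GR = (1 − 1/2) × 5² / 16 = 0.5 × 25 / 16 = 0.78125 dB.
Output = -37 − 0.78125 = -37.78125 dB.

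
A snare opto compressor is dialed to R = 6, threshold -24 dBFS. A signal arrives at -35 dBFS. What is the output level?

-35 dBFS

-35 dBFS is 11 dB below the -24 dBFS threshold, so no gain reduction is applied.
Output = input = -35 dBFS.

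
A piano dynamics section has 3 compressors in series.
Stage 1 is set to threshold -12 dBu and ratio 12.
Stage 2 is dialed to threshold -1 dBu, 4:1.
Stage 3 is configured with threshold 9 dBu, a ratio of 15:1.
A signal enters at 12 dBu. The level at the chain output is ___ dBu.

Stage 1: 24 dB above -12 dBu, reduced 12:1 to 2 dB above → -10 dBu.
Stage 2: -10 dBu is at or below the -1 dBu threshold — no compression; output -10 dBu.
Stage 3: -10 dBu ≤ 9 dBu, so stage 3 doesn't engage; output -10 dBu.

-10 dBu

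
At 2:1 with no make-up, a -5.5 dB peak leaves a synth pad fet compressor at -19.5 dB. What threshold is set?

-33.5 dB

Input is 28 dB above T (since output overshoot × R = input overshoot: (-19.5 − T)·2 = -5.5 − T gives T = -33.5 dB).
Check: -33.5 + (-5.5 − (-33.5))/2 = -33.5 + 14 = -19.5 dB. ✓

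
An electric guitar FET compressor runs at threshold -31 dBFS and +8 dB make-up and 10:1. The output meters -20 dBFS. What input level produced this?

-1 dBFS

Stripping the +8 dB make-up gives -28 dBFS at the gain stage.
The compressed level sits -28 − (-31) = 3 dB over threshold.
Input overshoot = R × output overshoot = 30 dB → input = -31 + 30 = -1 dBFS.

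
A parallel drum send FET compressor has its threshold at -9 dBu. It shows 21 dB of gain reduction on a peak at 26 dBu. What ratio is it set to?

Input overshoot = 26 − (-9) = 35 dB.
Output overshoot = 35 − 21 = 14 dB.
Ratio = input overshoot / output overshoot = 35 / 14 = 2.5.

2.5:1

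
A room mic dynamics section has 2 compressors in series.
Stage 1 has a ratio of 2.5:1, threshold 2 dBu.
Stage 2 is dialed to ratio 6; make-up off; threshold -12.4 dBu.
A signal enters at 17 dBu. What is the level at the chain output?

-9 dBu

Stage 1: overshoot 15 dB → 15/2.5 = 6 dB → 8 dBu.
Stage 2: 8 dBu is 20.4 dB over -12.4 dBu; at 6:1 that becomes 3.4 dB over, giving -9 dBu.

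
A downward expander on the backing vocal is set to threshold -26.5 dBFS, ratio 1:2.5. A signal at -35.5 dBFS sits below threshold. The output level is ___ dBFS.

-49 dBFS

Below threshold, a 1:2.5 expander applies gain = (2.5−1)×(T − x) of attenuation.
(2.5−1) × 9 = 13.5 dB, so output = -35.5 − 13.5 = -49 dBFS.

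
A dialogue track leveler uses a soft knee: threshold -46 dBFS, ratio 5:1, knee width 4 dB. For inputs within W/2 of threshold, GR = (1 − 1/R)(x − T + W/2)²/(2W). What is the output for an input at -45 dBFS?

-45.9 dBFS

x − T + W/2 = -45 − (-46) + 2 = 3.
GR = (1 − 1/5) × 3² / 8 = 0.8 × 9 / 8 = 0.9 dB.
Output = -45 − 0.9 = -45.9 dBFS.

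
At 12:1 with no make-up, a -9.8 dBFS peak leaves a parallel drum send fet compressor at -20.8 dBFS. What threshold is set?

Gain reduction = -9.8 − (-20.8) = 11 dB; output overshoot = GR / (R − 1) = 11 / 11 = 1 dB.
Threshold = output − output overshoot = -20.8 − 1 = -21.8 dBFS.

-21.8 dBFS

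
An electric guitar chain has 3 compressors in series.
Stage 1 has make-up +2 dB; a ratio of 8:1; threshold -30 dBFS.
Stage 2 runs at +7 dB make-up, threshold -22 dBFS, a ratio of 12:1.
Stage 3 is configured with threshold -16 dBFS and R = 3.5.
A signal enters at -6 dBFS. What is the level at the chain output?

-18 dBFS

Stage 1: 24 dB above -30 dBFS, reduced 8:1 to 3 dB above → -27 dBFS; +2 dB make-up → -25 dBFS.
Stage 2: below threshold (-25 ≤ -22); passes unchanged; make-up brings it to -18 dBFS.
Stage 3: -18 dBFS is at or below the -16 dBFS threshold — no compression; output -18 dBFS.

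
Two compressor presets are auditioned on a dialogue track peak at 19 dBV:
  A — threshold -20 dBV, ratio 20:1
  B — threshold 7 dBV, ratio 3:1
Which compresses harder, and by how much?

A, by 29.05 dB

A: GR = 39 − 39/20 = 37.05 dB.
B: GR = 12 − 12/3 = 8 dB.
A applies 29.05 dB more gain reduction.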